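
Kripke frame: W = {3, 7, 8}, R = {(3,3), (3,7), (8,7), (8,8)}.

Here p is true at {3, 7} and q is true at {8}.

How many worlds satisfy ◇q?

1

3: successors {3, 7}; q there: 3:F, 7:F. ✗
7: no successors, so ◇q fails. ✗
8: successors {7, 8}; q there: 7:F, 8:T. ✓
Satisfying worlds: {8}.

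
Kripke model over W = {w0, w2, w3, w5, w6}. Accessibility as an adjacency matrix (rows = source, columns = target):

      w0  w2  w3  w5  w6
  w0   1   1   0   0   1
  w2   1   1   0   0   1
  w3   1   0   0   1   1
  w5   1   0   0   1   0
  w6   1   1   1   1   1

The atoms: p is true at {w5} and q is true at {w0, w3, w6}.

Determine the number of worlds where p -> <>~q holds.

w0: p is F, <>~q is T. ✓
w2: p is F, <>~q is T. ✓
w3: p is F, <>~q is T. ✓
w5: p is T, <>~q is T. ✓
w6: p is F, <>~q is T. ✓
Satisfying worlds: {w0, w2, w3, w5, w6}.

5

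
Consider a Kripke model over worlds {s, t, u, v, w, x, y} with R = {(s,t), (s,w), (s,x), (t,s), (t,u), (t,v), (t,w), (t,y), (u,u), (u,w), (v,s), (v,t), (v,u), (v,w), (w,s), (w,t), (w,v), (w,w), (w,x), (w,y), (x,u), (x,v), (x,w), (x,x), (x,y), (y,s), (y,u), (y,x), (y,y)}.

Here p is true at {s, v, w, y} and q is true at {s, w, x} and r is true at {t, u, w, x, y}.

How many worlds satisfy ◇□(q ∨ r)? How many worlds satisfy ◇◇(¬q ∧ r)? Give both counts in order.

6 and 7

For ◇□(q ∨ r):
s: successors {t, w, x}; □(q ∨ r) there: t:F, w:F, x:F. ✗
t: successors {s, u, v, w, y}; □(q ∨ r) there: s:T, u:T, v:T, w:F, y:T. ✓
u: successors {u, w}; □(q ∨ r) there: u:T, w:F. ✓
v: successors {s, t, u, w}; □(q ∨ r) there: s:T, t:F, u:T, w:F. ✓
w: successors {s, t, v, w, x, y}; □(q ∨ r) there: s:T, t:F, v:T, w:F, x:F, y:T. ✓
x: successors {u, v, w, x, y}; □(q ∨ r) there: u:T, v:T, w:F, x:F, y:T. ✓
y: successors {s, u, x, y}; □(q ∨ r) there: s:T, u:T, x:F, y:T. ✓
— 6 worlds.
For ◇◇(¬q ∧ r):
s: successors {t, w, x}; ◇(¬q ∧ r) there: t:T, w:T, x:T. ✓
t: successors {s, u, v, w, y}; ◇(¬q ∧ r) there: s:T, u:T, v:T, w:T, y:T. ✓
u: successors {u, w}; ◇(¬q ∧ r) there: u:T, w:T. ✓
v: successors {s, t, u, w}; ◇(¬q ∧ r) there: s:T, t:T, u:T, w:T. ✓
w: successors {s, t, v, w, x, y}; ◇(¬q ∧ r) there: s:T, t:T, v:T, w:T, x:T, y:T. ✓
x: successors {u, v, w, x, y}; ◇(¬q ∧ r) there: u:T, v:T, w:T, x:T, y:T. ✓
y: successors {s, u, x, y}; ◇(¬q ∧ r) there: s:T, u:T, x:T, y:T. ✓
— 7 worlds.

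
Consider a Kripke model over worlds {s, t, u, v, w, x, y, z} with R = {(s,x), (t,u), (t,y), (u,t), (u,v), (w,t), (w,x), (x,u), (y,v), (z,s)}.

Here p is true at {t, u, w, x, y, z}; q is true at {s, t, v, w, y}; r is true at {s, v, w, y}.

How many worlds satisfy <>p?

s: successors {x}; p there: x:T. ✓
t: successors {u, y}; p there: u:T, y:T. ✓
u: successors {t, v}; p there: t:T, v:F. ✓
v: no successors, so <>p fails. ✗
w: successors {t, x}; p there: t:T, x:T. ✓
x: successors {u}; p there: u:T. ✓
y: successors {v}; p there: v:F. ✗
z: successors {s}; p there: s:F. ✗
Satisfying worlds: {s, t, u, w, x}.

5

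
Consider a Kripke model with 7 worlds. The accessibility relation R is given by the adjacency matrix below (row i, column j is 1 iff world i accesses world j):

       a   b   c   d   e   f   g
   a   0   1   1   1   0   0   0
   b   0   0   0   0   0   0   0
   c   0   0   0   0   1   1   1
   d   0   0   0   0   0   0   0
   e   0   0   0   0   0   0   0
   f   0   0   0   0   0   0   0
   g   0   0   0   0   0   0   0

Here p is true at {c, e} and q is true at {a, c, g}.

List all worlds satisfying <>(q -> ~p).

{a, c}

a: successors {b, c, d}; q -> ~p there: b:T, c:F, d:T. ✓
b: no successors, so <>(q -> ~p) fails. ✗
c: successors {e, f, g}; q -> ~p there: e:T, f:T, g:T. ✓
d: no successors, so <>(q -> ~p) fails. ✗
e: no successors, so <>(q -> ~p) fails. ✗
f: no successors, so <>(q -> ~p) fails. ✗
g: no successors, so <>(q -> ~p) fails. ✗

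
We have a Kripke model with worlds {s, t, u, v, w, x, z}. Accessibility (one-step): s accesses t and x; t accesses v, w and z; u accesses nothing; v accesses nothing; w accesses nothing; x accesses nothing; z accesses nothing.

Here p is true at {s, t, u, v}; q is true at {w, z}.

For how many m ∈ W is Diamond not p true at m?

2

s: successors {t, x}; not p there: t:F, x:T. ✓
t: successors {v, w, z}; not p there: v:F, w:T, z:T. ✓
u: no successors, so Diamond not p fails. ✗
v: no successors, so Diamond not p fails. ✗
w: no successors, so Diamond not p fails. ✗
x: no successors, so Diamond not p fails. ✗
z: no successors, so Diamond not p fails. ✗
Satisfying worlds: {s, t}.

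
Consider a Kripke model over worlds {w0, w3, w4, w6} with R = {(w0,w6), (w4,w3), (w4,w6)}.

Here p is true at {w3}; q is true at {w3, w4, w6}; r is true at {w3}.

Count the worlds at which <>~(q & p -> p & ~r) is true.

1

w0: successors {w6}; ~(q & p -> p & ~r) there: w6:F. ✗
w3: no successors, so <>~(q & p -> p & ~r) fails. ✗
w4: successors {w3, w6}; ~(q & p -> p & ~r) there: w3:T, w6:F. ✓
w6: no successors, so <>~(q & p -> p & ~r) fails. ✗
Satisfying worlds: {w4}.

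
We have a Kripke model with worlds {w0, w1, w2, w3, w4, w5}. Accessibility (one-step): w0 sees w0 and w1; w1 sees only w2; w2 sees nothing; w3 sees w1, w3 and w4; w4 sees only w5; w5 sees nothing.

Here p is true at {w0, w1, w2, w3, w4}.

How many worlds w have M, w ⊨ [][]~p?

w0: successors {w0, w1}; []~p there: w0:F, w1:F. ✗
w1: successors {w2}; []~p there: w2:T. ✓
w2: no successors, so [][]~p holds vacuously. ✓
w3: successors {w1, w3, w4}; []~p there: w1:F, w3:F, w4:T. ✗
w4: successors {w5}; []~p there: w5:T. ✓
w5: no successors, so [][]~p holds vacuously. ✓
Satisfying worlds: {w1, w2, w4, w5}.

4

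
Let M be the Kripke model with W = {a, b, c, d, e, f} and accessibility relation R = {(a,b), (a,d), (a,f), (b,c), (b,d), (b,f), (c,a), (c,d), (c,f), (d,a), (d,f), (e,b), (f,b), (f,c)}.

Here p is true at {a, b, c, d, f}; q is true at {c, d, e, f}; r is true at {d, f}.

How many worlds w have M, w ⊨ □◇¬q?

a: successors {b, d, f}; ◇¬q there: b:F, d:T, f:T. ✗
b: successors {c, d, f}; ◇¬q there: c:T, d:T, f:T. ✓
c: successors {a, d, f}; ◇¬q there: a:T, d:T, f:T. ✓
d: successors {a, f}; ◇¬q there: a:T, f:T. ✓
e: successors {b}; ◇¬q there: b:F. ✗
f: successors {b, c}; ◇¬q there: b:F, c:T. ✗
Satisfying worlds: {b, c, d}.

3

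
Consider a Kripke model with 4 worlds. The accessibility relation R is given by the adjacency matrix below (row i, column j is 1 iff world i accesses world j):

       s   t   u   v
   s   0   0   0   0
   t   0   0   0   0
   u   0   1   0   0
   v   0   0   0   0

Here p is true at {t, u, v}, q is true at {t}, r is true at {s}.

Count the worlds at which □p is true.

s: no successors, so □p holds vacuously. ✓
t: no successors, so □p holds vacuously. ✓
u: successors {t}; p there: t:T. ✓
v: no successors, so □p holds vacuously. ✓
Satisfying worlds: {s, t, u, v}.

4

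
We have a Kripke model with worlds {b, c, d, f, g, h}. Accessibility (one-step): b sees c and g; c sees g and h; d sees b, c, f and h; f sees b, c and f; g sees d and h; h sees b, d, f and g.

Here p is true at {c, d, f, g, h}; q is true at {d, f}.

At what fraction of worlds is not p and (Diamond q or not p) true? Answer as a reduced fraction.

b: not p is T, Diamond q or not p is T. ✓
c: not p is F, Diamond q or not p is F. ✗
d: not p is F, Diamond q or not p is T. ✗
f: not p is F, Diamond q or not p is T. ✗
g: not p is F, Diamond q or not p is T. ✗
h: not p is F, Diamond q or not p is T. ✗
That's 1 of 6 worlds, so 1/6.

1/6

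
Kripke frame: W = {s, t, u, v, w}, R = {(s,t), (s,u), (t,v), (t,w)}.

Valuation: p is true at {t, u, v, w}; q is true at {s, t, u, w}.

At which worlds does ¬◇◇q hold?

s: ◇◇q is T. ✗
t: ◇◇q is F. ✓
u: ◇◇q is F. ✓
v: ◇◇q is F. ✓
w: ◇◇q is F. ✓

{t, u, v, w}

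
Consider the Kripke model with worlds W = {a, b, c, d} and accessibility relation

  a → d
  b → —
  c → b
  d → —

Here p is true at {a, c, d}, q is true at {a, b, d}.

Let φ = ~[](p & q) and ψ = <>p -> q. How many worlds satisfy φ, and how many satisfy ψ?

1 and 4

For ~[](p & q):
a: [](p & q) is T. ✗
b: [](p & q) is T. ✗
c: [](p & q) is F. ✓
d: [](p & q) is T. ✗
— 1 world.
For <>p -> q:
a: <>p is T, q is T. ✓
b: <>p is F, q is T. ✓
c: <>p is F, q is F. ✓
d: <>p is F, q is T. ✓
— 4 worlds.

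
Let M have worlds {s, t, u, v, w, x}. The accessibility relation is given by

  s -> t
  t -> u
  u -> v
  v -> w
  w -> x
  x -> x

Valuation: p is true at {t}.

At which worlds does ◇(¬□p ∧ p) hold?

{s}

s: successors {t}; ¬□p ∧ p there: t:T. ✓
t: successors {u}; ¬□p ∧ p there: u:F. ✗
u: successors {v}; ¬□p ∧ p there: v:F. ✗
v: successors {w}; ¬□p ∧ p there: w:F. ✗
w: successors {x}; ¬□p ∧ p there: x:F. ✗
x: successors {x}; ¬□p ∧ p there: x:F. ✗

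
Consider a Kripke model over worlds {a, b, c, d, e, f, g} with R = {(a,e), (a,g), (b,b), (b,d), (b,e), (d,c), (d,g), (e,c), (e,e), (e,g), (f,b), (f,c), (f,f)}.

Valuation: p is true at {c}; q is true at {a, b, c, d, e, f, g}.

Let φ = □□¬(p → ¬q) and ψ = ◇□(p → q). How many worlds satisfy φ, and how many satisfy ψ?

3 and 5

For □□¬(p → ¬q):
a: successors {e, g}; □¬(p → ¬q) there: e:F, g:T. ✗
b: successors {b, d, e}; □¬(p → ¬q) there: b:F, d:F, e:F. ✗
c: no successors, so □□¬(p → ¬q) holds vacuously. ✓
d: successors {c, g}; □¬(p → ¬q) there: c:T, g:T. ✓
e: successors {c, e, g}; □¬(p → ¬q) there: c:T, e:F, g:T. ✗
f: successors {b, c, f}; □¬(p → ¬q) there: b:F, c:T, f:F. ✗
g: no successors, so □□¬(p → ¬q) holds vacuously. ✓
— 3 worlds.
For ◇□(p → q):
a: successors {e, g}; □(p → q) there: e:T, g:T. ✓
b: successors {b, d, e}; □(p → q) there: b:T, d:T, e:T. ✓
c: no successors, so ◇□(p → q) fails. ✗
d: successors {c, g}; □(p → q) there: c:T, g:T. ✓
e: successors {c, e, g}; □(p → q) there: c:T, e:T, g:T. ✓
f: successors {b, c, f}; □(p → q) there: b:T, c:T, f:T. ✓
g: no successors, so ◇□(p → q) fails. ✗
— 5 worlds.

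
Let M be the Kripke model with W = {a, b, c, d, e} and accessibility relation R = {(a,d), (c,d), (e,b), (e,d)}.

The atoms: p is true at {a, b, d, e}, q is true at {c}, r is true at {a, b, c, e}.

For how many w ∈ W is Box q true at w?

a: successors {d}; q there: d:F. ✗
b: no successors, so Box q holds vacuously. ✓
c: successors {d}; q there: d:F. ✗
d: no successors, so Box q holds vacuously. ✓
e: successors {b, d}; q there: b:F, d:F. ✗
Satisfying worlds: {b, d}.

2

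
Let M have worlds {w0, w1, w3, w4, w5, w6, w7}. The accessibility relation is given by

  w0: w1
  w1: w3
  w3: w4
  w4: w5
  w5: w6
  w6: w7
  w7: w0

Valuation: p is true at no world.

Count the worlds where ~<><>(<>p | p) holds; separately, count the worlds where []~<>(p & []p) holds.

7 and 7

For ~<><>(<>p | p):
w0: <><>(<>p | p) is F. ✓
w1: <><>(<>p | p) is F. ✓
w3: <><>(<>p | p) is F. ✓
w4: <><>(<>p | p) is F. ✓
w5: <><>(<>p | p) is F. ✓
w6: <><>(<>p | p) is F. ✓
w7: <><>(<>p | p) is F. ✓
— 7 worlds.
For []~<>(p & []p):
w0: successors {w1}; ~<>(p & []p) there: w1:T. ✓
w1: successors {w3}; ~<>(p & []p) there: w3:T. ✓
w3: successors {w4}; ~<>(p & []p) there: w4:T. ✓
w4: successors {w5}; ~<>(p & []p) there: w5:T. ✓
w5: successors {w6}; ~<>(p & []p) there: w6:T. ✓
w6: successors {w7}; ~<>(p & []p) there: w7:T. ✓
w7: successors {w0}; ~<>(p & []p) there: w0:T. ✓
— 7 worlds.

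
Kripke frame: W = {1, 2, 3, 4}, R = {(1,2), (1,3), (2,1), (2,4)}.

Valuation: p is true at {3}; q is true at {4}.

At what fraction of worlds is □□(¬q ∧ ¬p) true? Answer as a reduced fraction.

1: successors {2, 3}; □(¬q ∧ ¬p) there: 2:F, 3:T. ✗
2: successors {1, 4}; □(¬q ∧ ¬p) there: 1:F, 4:T. ✗
3: no successors, so □□(¬q ∧ ¬p) holds vacuously. ✓
4: no successors, so □□(¬q ∧ ¬p) holds vacuously. ✓
That's 2 of 4 worlds, so 2/4 = 1/2.

1/2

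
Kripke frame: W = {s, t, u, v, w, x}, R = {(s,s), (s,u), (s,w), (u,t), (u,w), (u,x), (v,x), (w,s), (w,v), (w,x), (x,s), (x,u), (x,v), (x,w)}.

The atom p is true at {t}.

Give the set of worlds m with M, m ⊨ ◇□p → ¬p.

s: ◇□p is F, ¬p is T. ✓
t: ◇□p is F, ¬p is F. ✓
u: ◇□p is T, ¬p is T. ✓
v: ◇□p is F, ¬p is T. ✓
w: ◇□p is F, ¬p is T. ✓
x: ◇□p is F, ¬p is T. ✓

{s, t, u, v, w, x}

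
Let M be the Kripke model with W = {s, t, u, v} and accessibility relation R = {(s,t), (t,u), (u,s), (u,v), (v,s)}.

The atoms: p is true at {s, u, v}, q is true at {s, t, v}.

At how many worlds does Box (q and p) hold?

2

s: successors {t}; q and p there: t:F. ✗
t: successors {u}; q and p there: u:F. ✗
u: successors {s, v}; q and p there: s:T, v:T. ✓
v: successors {s}; q and p there: s:T. ✓
Satisfying worlds: {u, v}.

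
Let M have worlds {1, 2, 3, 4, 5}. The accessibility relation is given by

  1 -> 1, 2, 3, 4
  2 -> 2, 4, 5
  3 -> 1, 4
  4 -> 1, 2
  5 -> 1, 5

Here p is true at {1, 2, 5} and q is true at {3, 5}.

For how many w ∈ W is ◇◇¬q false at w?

1: successors {1, 2, 3, 4}; ◇¬q there: 1:T, 2:T, 3:T, 4:T. ✓
2: successors {2, 4, 5}; ◇¬q there: 2:T, 4:T, 5:T. ✓
3: successors {1, 4}; ◇¬q there: 1:T, 4:T. ✓
4: successors {1, 2}; ◇¬q there: 1:T, 2:T. ✓
5: successors {1, 5}; ◇¬q there: 1:T, 5:T. ✓
Satisfying worlds: {1, 2, 3, 4, 5}.
So ◇◇¬q fails at the other 0 worlds.

0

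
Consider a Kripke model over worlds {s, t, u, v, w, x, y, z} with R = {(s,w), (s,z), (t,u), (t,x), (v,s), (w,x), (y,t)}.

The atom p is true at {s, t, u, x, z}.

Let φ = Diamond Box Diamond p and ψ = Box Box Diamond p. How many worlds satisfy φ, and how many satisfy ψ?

For Diamond Box Diamond p:
s: successors {w, z}; Box Diamond p there: w:F, z:T. ✓
t: successors {u, x}; Box Diamond p there: u:T, x:T. ✓
u: no successors, so Diamond Box Diamond p fails. ✗
v: successors {s}; Box Diamond p there: s:F. ✗
w: successors {x}; Box Diamond p there: x:T. ✓
x: no successors, so Diamond Box Diamond p fails. ✗
y: successors {t}; Box Diamond p there: t:F. ✗
z: no successors, so Diamond Box Diamond p fails. ✗
— 3 worlds.
For Box Box Diamond p:
s: successors {w, z}; Box Diamond p there: w:F, z:T. ✗
t: successors {u, x}; Box Diamond p there: u:T, x:T. ✓
u: no successors, so Box Box Diamond p holds vacuously. ✓
v: successors {s}; Box Diamond p there: s:F. ✗
w: successors {x}; Box Diamond p there: x:T. ✓
x: no successors, so Box Box Diamond p holds vacuously. ✓
y: successors {t}; Box Diamond p there: t:F. ✗
z: no successors, so Box Box Diamond p holds vacuously. ✓
— 5 worlds.

3 and 5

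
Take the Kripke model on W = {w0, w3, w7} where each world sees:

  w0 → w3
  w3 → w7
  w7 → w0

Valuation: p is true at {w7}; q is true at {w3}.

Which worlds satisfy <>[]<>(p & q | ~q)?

w0: successors {w3}; []<>(p & q | ~q) there: w3:T. ✓
w3: successors {w7}; []<>(p & q | ~q) there: w7:F. ✗
w7: successors {w0}; []<>(p & q | ~q) there: w0:T. ✓

{w0, w7}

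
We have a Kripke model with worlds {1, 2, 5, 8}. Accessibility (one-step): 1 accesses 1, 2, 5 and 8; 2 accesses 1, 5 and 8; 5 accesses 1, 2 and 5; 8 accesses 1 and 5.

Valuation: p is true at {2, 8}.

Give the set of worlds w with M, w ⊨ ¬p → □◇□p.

{2, 8}

1: ¬p is T, □◇□p is F. ✗
2: ¬p is F, □◇□p is F. ✓
5: ¬p is T, □◇□p is F. ✗
8: ¬p is F, □◇□p is F. ✓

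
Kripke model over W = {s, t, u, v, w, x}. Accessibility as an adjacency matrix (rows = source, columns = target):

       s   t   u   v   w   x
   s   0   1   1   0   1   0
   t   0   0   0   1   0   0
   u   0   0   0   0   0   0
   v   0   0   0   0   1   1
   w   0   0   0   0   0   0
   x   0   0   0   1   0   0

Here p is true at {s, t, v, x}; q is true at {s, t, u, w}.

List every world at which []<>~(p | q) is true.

{u, w}

s: successors {t, u, w}; <>~(p | q) there: t:F, u:F, w:F. ✗
t: successors {v}; <>~(p | q) there: v:F. ✗
u: no successors, so []<>~(p | q) holds vacuously. ✓
v: successors {w, x}; <>~(p | q) there: w:F, x:F. ✗
w: no successors, so []<>~(p | q) holds vacuously. ✓
x: successors {v}; <>~(p | q) there: v:F. ✗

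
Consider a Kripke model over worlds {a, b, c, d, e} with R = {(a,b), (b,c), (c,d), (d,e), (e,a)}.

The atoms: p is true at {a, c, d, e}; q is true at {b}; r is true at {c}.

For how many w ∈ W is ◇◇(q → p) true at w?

a: successors {b}; ◇(q → p) there: b:T. ✓
b: successors {c}; ◇(q → p) there: c:T. ✓
c: successors {d}; ◇(q → p) there: d:T. ✓
d: successors {e}; ◇(q → p) there: e:T. ✓
e: successors {a}; ◇(q → p) there: a:F. ✗
Satisfying worlds: {a, b, c, d}.

4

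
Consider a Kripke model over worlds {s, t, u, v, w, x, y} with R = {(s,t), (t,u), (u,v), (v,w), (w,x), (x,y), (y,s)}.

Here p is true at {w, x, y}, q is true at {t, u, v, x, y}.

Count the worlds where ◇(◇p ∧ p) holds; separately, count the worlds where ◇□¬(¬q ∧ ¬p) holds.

For ◇(◇p ∧ p):
s: successors {t}; ◇p ∧ p there: t:F. ✗
t: successors {u}; ◇p ∧ p there: u:F. ✗
u: successors {v}; ◇p ∧ p there: v:F. ✗
v: successors {w}; ◇p ∧ p there: w:T. ✓
w: successors {x}; ◇p ∧ p there: x:T. ✓
x: successors {y}; ◇p ∧ p there: y:F. ✗
y: successors {s}; ◇p ∧ p there: s:F. ✗
— 2 worlds.
For ◇□¬(¬q ∧ ¬p):
s: successors {t}; □¬(¬q ∧ ¬p) there: t:T. ✓
t: successors {u}; □¬(¬q ∧ ¬p) there: u:T. ✓
u: successors {v}; □¬(¬q ∧ ¬p) there: v:T. ✓
v: successors {w}; □¬(¬q ∧ ¬p) there: w:T. ✓
w: successors {x}; □¬(¬q ∧ ¬p) there: x:T. ✓
x: successors {y}; □¬(¬q ∧ ¬p) there: y:F. ✗
y: successors {s}; □¬(¬q ∧ ¬p) there: s:T. ✓
— 6 worlds.

2 and 6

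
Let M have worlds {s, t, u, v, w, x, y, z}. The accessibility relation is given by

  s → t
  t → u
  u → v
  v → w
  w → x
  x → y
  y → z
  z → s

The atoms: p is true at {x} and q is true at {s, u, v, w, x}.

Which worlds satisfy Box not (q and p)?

s: successors {t}; not (q and p) there: t:T. ✓
t: successors {u}; not (q and p) there: u:T. ✓
u: successors {v}; not (q and p) there: v:T. ✓
v: successors {w}; not (q and p) there: w:T. ✓
w: successors {x}; not (q and p) there: x:F. ✗
x: successors {y}; not (q and p) there: y:T. ✓
y: successors {z}; not (q and p) there: z:T. ✓
z: successors {s}; not (q and p) there: s:T. ✓

{s, t, u, v, x, y, z}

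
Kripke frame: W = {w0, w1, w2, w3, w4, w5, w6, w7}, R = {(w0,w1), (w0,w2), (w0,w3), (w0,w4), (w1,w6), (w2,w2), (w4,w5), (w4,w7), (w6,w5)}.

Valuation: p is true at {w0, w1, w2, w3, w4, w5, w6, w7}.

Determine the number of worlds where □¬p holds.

3

w0: successors {w1, w2, w3, w4}; ¬p there: w1:F, w2:F, w3:F, w4:F. ✗
w1: successors {w6}; ¬p there: w6:F. ✗
w2: successors {w2}; ¬p there: w2:F. ✗
w3: no successors, so □¬p holds vacuously. ✓
w4: successors {w5, w7}; ¬p there: w5:F, w7:F. ✗
w5: no successors, so □¬p holds vacuously. ✓
w6: successors {w5}; ¬p there: w5:F. ✗
w7: no successors, so □¬p holds vacuously. ✓
Satisfying worlds: {w3, w5, w7}.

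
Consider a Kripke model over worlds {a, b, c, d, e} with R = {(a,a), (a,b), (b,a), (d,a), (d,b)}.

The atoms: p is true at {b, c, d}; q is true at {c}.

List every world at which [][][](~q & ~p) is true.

{c, e}

a: successors {a, b}; [][](~q & ~p) there: a:F, b:F. ✗
b: successors {a}; [][](~q & ~p) there: a:F. ✗
c: no successors, so [][][](~q & ~p) holds vacuously. ✓
d: successors {a, b}; [][](~q & ~p) there: a:F, b:F. ✗
e: no successors, so [][][](~q & ~p) holds vacuously. ✓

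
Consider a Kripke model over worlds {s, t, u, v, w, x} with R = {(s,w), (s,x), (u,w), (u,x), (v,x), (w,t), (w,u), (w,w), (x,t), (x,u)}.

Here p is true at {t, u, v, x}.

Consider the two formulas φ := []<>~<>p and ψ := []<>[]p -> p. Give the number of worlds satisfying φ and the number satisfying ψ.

For []<>~<>p:
s: successors {w, x}; <>~<>p there: w:T, x:T. ✓
t: no successors, so []<>~<>p holds vacuously. ✓
u: successors {w, x}; <>~<>p there: w:T, x:T. ✓
v: successors {x}; <>~<>p there: x:T. ✓
w: successors {t, u, w}; <>~<>p there: t:F, u:F, w:T. ✗
x: successors {t, u}; <>~<>p there: t:F, u:F. ✗
— 4 worlds.
For []<>[]p -> p:
s: []<>[]p is T, p is F. ✗
t: []<>[]p is T, p is T. ✓
u: []<>[]p is T, p is T. ✓
v: []<>[]p is T, p is T. ✓
w: []<>[]p is F, p is F. ✓
x: []<>[]p is F, p is T. ✓
— 5 worlds.

4 and 5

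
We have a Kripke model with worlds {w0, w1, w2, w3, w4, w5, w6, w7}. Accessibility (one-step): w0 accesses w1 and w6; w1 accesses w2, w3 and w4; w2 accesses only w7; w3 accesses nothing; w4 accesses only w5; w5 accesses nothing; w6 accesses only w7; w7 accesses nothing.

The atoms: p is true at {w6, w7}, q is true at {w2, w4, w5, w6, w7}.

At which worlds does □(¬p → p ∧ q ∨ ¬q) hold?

{w0, w2, w3, w5, w6, w7}

w0: successors {w1, w6}; ¬p → p ∧ q ∨ ¬q there: w1:T, w6:T. ✓
w1: successors {w2, w3, w4}; ¬p → p ∧ q ∨ ¬q there: w2:F, w3:T, w4:F. ✗
w2: successors {w7}; ¬p → p ∧ q ∨ ¬q there: w7:T. ✓
w3: no successors, so □(¬p → p ∧ q ∨ ¬q) holds vacuously. ✓
w4: successors {w5}; ¬p → p ∧ q ∨ ¬q there: w5:F. ✗
w5: no successors, so □(¬p → p ∧ q ∨ ¬q) holds vacuously. ✓
w6: successors {w7}; ¬p → p ∧ q ∨ ¬q there: w7:T. ✓
w7: no successors, so □(¬p → p ∧ q ∨ ¬q) holds vacuously. ✓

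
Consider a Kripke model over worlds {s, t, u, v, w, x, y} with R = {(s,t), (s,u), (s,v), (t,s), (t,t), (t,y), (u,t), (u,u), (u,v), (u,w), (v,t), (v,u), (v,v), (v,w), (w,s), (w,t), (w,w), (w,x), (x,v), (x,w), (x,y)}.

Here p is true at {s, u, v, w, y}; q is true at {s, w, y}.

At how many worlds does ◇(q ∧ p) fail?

s: successors {t, u, v}; q ∧ p there: t:F, u:F, v:F. ✗
t: successors {s, t, y}; q ∧ p there: s:T, t:F, y:T. ✓
u: successors {t, u, v, w}; q ∧ p there: t:F, u:F, v:F, w:T. ✓
v: successors {t, u, v, w}; q ∧ p there: t:F, u:F, v:F, w:T. ✓
w: successors {s, t, w, x}; q ∧ p there: s:T, t:F, w:T, x:F. ✓
x: successors {v, w, y}; q ∧ p there: v:F, w:T, y:T. ✓
y: no successors, so ◇(q ∧ p) fails. ✗
Satisfying worlds: {t, u, v, w, x}.
So ◇(q ∧ p) fails at the other 2 worlds.

2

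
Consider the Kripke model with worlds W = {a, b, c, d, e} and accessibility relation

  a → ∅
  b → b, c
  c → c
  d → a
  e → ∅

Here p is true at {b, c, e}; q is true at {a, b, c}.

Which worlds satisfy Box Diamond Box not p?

{a, e}

a: no successors, so Box Diamond Box not p holds vacuously. ✓
b: successors {b, c}; Diamond Box not p there: b:F, c:F. ✗
c: successors {c}; Diamond Box not p there: c:F. ✗
d: successors {a}; Diamond Box not p there: a:F. ✗
e: no successors, so Box Diamond Box not p holds vacuously. ✓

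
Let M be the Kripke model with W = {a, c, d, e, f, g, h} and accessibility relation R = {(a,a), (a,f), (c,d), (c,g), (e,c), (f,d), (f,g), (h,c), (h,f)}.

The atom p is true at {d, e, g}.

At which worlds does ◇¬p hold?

{a, e, h}

a: successors {a, f}; ¬p there: a:T, f:T. ✓
c: successors {d, g}; ¬p there: d:F, g:F. ✗
d: no successors, so ◇¬p fails. ✗
e: successors {c}; ¬p there: c:T. ✓
f: successors {d, g}; ¬p there: d:F, g:F. ✗
g: no successors, so ◇¬p fails. ✗
h: successors {c, f}; ¬p there: c:T, f:T. ✓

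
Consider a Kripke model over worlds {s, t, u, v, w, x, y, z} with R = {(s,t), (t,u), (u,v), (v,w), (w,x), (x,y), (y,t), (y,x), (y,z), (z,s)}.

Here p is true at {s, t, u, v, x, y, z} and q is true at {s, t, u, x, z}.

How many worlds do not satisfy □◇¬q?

5

s: successors {t}; ◇¬q there: t:F. ✗
t: successors {u}; ◇¬q there: u:T. ✓
u: successors {v}; ◇¬q there: v:T. ✓
v: successors {w}; ◇¬q there: w:F. ✗
w: successors {x}; ◇¬q there: x:T. ✓
x: successors {y}; ◇¬q there: y:F. ✗
y: successors {t, x, z}; ◇¬q there: t:F, x:T, z:F. ✗
z: successors {s}; ◇¬q there: s:F. ✗
Satisfying worlds: {t, u, w}.
So □◇¬q fails at the other 5 worlds.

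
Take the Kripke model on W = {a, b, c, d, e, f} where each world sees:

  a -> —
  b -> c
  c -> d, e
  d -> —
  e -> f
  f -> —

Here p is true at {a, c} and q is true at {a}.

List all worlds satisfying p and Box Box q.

{a}

a: p is T, Box Box q is T. ✓
b: p is F, Box Box q is F. ✗
c: p is T, Box Box q is F. ✗
d: p is F, Box Box q is T. ✗
e: p is F, Box Box q is T. ✗
f: p is F, Box Box q is T. ✗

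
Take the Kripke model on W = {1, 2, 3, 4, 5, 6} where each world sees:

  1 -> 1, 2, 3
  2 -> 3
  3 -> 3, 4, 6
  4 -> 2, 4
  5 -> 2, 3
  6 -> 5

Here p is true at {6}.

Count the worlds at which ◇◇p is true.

4

1: successors {1, 2, 3}; ◇p there: 1:F, 2:F, 3:T. ✓
2: successors {3}; ◇p there: 3:T. ✓
3: successors {3, 4, 6}; ◇p there: 3:T, 4:F, 6:F. ✓
4: successors {2, 4}; ◇p there: 2:F, 4:F. ✗
5: successors {2, 3}; ◇p there: 2:F, 3:T. ✓
6: successors {5}; ◇p there: 5:F. ✗
Satisfying worlds: {1, 2, 3, 5}.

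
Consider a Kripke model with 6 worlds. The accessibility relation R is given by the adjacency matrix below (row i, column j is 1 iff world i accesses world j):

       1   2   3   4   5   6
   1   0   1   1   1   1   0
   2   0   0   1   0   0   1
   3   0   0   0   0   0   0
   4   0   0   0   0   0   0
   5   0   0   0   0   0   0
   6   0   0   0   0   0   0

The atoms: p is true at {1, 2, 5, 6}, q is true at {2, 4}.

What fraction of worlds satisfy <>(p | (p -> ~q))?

1: successors {2, 3, 4, 5}; p | (p -> ~q) there: 2:T, 3:T, 4:T, 5:T. ✓
2: successors {3, 6}; p | (p -> ~q) there: 3:T, 6:T. ✓
3: no successors, so <>(p | (p -> ~q)) fails. ✗
4: no successors, so <>(p | (p -> ~q)) fails. ✗
5: no successors, so <>(p | (p -> ~q)) fails. ✗
6: no successors, so <>(p | (p -> ~q)) fails. ✗
That's 2 of 6 worlds, so 2/6 = 1/3.

1/3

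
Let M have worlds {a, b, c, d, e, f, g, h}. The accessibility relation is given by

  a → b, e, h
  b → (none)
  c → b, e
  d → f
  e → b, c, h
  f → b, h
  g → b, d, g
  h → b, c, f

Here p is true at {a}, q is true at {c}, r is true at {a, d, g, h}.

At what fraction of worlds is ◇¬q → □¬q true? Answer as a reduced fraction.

a: ◇¬q is T, □¬q is T. ✓
b: ◇¬q is F, □¬q is T. ✓
c: ◇¬q is T, □¬q is T. ✓
d: ◇¬q is T, □¬q is T. ✓
e: ◇¬q is T, □¬q is F. ✗
f: ◇¬q is T, □¬q is T. ✓
g: ◇¬q is T, □¬q is T. ✓
h: ◇¬q is T, □¬q is F. ✗
That's 6 of 8 worlds, so 6/8 = 3/4.

3/4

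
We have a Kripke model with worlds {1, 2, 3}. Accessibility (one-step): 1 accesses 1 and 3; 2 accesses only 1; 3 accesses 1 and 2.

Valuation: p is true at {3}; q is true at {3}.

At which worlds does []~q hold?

{2, 3}

1: successors {1, 3}; ~q there: 1:T, 3:F. ✗
2: successors {1}; ~q there: 1:T. ✓
3: successors {1, 2}; ~q there: 1:T, 2:T. ✓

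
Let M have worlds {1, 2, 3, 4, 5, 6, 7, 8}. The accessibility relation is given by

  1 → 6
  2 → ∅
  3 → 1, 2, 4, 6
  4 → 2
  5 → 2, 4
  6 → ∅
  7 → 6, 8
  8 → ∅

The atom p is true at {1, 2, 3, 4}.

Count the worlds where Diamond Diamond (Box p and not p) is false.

1: successors {6}; Diamond (Box p and not p) there: 6:F. ✗
2: no successors, so Diamond Diamond (Box p and not p) fails. ✗
3: successors {1, 2, 4, 6}; Diamond (Box p and not p) there: 1:T, 2:F, 4:F, 6:F. ✓
4: successors {2}; Diamond (Box p and not p) there: 2:F. ✗
5: successors {2, 4}; Diamond (Box p and not p) there: 2:F, 4:F. ✗
6: no successors, so Diamond Diamond (Box p and not p) fails. ✗
7: successors {6, 8}; Diamond (Box p and not p) there: 6:F, 8:F. ✗
8: no successors, so Diamond Diamond (Box p and not p) fails. ✗
Satisfying worlds: {3}.
So Diamond Diamond (Box p and not p) fails at the other 7 worlds.

7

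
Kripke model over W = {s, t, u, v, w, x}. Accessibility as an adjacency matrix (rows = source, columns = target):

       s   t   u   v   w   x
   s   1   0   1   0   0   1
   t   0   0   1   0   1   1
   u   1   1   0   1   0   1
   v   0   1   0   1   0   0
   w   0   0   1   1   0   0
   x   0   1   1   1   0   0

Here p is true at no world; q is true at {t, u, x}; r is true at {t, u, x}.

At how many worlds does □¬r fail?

6

s: successors {s, u, x}; ¬r there: s:T, u:F, x:F. ✗
t: successors {u, w, x}; ¬r there: u:F, w:T, x:F. ✗
u: successors {s, t, v, x}; ¬r there: s:T, t:F, v:T, x:F. ✗
v: successors {t, v}; ¬r there: t:F, v:T. ✗
w: successors {u, v}; ¬r there: u:F, v:T. ✗
x: successors {t, u, v}; ¬r there: t:F, u:F, v:T. ✗
Satisfying worlds: ∅.
So □¬r fails at the other 6 worlds.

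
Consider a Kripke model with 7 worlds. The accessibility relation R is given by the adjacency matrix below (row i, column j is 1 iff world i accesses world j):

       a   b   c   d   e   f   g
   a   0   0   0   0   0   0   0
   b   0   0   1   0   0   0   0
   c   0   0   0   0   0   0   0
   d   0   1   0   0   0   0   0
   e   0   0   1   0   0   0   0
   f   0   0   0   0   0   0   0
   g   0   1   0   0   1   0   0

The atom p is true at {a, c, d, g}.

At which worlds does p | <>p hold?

{a, b, c, d, e, g}

a: p is T, <>p is F. ✓
b: p is F, <>p is T. ✓
c: p is T, <>p is F. ✓
d: p is T, <>p is F. ✓
e: p is F, <>p is T. ✓
f: p is F, <>p is F. ✗
g: p is T, <>p is F. ✓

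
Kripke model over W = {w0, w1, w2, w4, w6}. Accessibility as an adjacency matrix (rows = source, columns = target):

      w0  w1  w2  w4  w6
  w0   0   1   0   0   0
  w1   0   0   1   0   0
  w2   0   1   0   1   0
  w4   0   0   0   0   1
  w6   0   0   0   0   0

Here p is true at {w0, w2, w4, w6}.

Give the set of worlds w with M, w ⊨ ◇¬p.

w0: successors {w1}; ¬p there: w1:T. ✓
w1: successors {w2}; ¬p there: w2:F. ✗
w2: successors {w1, w4}; ¬p there: w1:T, w4:F. ✓
w4: successors {w6}; ¬p there: w6:F. ✗
w6: no successors, so ◇¬p fails. ✗

{w0, w2}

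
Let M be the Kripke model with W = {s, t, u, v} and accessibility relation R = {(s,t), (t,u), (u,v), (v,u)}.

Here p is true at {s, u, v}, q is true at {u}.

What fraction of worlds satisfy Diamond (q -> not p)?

s: successors {t}; q -> not p there: t:T. ✓
t: successors {u}; q -> not p there: u:F. ✗
u: successors {v}; q -> not p there: v:T. ✓
v: successors {u}; q -> not p there: u:F. ✗
That's 2 of 4 worlds, so 2/4 = 1/2.

1/2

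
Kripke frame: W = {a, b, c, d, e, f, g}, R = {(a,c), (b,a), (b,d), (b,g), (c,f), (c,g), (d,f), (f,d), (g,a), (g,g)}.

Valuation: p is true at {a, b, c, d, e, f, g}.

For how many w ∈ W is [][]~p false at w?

6

a: successors {c}; []~p there: c:F. ✗
b: successors {a, d, g}; []~p there: a:F, d:F, g:F. ✗
c: successors {f, g}; []~p there: f:F, g:F. ✗
d: successors {f}; []~p there: f:F. ✗
e: no successors, so [][]~p holds vacuously. ✓
f: successors {d}; []~p there: d:F. ✗
g: successors {a, g}; []~p there: a:F, g:F. ✗
Satisfying worlds: {e}.
So [][]~p fails at the other 6 worlds.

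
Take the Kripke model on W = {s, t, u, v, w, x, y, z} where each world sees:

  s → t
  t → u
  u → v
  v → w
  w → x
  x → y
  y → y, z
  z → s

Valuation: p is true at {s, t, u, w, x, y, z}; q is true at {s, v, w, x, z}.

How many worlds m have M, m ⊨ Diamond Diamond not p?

1

s: successors {t}; Diamond not p there: t:F. ✗
t: successors {u}; Diamond not p there: u:T. ✓
u: successors {v}; Diamond not p there: v:F. ✗
v: successors {w}; Diamond not p there: w:F. ✗
w: successors {x}; Diamond not p there: x:F. ✗
x: successors {y}; Diamond not p there: y:F. ✗
y: successors {y, z}; Diamond not p there: y:F, z:F. ✗
z: successors {s}; Diamond not p there: s:F. ✗
Satisfying worlds: {t}.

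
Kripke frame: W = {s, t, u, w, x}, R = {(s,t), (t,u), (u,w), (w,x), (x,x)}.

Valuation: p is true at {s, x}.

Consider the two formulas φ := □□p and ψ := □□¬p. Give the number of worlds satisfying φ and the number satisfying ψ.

For □□p:
s: successors {t}; □p there: t:F. ✗
t: successors {u}; □p there: u:F. ✗
u: successors {w}; □p there: w:T. ✓
w: successors {x}; □p there: x:T. ✓
x: successors {x}; □p there: x:T. ✓
— 3 worlds.
For □□¬p:
s: successors {t}; □¬p there: t:T. ✓
t: successors {u}; □¬p there: u:T. ✓
u: successors {w}; □¬p there: w:F. ✗
w: successors {x}; □¬p there: x:F. ✗
x: successors {x}; □¬p there: x:F. ✗
— 2 worlds.

3 and 2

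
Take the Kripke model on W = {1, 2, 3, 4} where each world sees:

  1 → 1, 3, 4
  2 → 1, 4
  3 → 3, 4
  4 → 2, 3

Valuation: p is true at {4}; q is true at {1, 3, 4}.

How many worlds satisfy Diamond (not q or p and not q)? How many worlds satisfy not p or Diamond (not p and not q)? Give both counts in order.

For Diamond (not q or p and not q):
1: successors {1, 3, 4}; not q or p and not q there: 1:F, 3:F, 4:F. ✗
2: successors {1, 4}; not q or p and not q there: 1:F, 4:F. ✗
3: successors {3, 4}; not q or p and not q there: 3:F, 4:F. ✗
4: successors {2, 3}; not q or p and not q there: 2:T, 3:F. ✓
— 1 world.
For not p or Diamond (not p and not q):
1: not p is T, Diamond (not p and not q) is F. ✓
2: not p is T, Diamond (not p and not q) is F. ✓
3: not p is T, Diamond (not p and not q) is F. ✓
4: not p is F, Diamond (not p and not q) is T. ✓
— 4 worlds.

1 and 4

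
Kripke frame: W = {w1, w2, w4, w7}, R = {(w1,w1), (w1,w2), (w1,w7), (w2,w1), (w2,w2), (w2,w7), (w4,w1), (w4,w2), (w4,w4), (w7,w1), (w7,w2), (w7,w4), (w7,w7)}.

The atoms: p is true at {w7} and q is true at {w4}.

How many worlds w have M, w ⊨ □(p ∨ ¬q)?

2

w1: successors {w1, w2, w7}; p ∨ ¬q there: w1:T, w2:T, w7:T. ✓
w2: successors {w1, w2, w7}; p ∨ ¬q there: w1:T, w2:T, w7:T. ✓
w4: successors {w1, w2, w4}; p ∨ ¬q there: w1:T, w2:T, w4:F. ✗
w7: successors {w1, w2, w4, w7}; p ∨ ¬q there: w1:T, w2:T, w4:F, w7:T. ✗
Satisfying worlds: {w1, w2}.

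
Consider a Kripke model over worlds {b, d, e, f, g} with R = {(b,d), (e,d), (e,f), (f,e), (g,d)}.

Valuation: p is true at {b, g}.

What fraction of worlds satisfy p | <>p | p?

2/5

b: p | <>p is T, p is T. ✓
d: p | <>p is F, p is F. ✗
e: p | <>p is F, p is F. ✗
f: p | <>p is F, p is F. ✗
g: p | <>p is T, p is T. ✓
That's 2 of 5 worlds, so 2/5.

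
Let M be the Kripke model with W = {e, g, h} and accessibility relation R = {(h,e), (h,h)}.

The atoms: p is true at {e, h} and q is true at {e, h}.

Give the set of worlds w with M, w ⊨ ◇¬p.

e: no successors, so ◇¬p fails. ✗
g: no successors, so ◇¬p fails. ✗
h: successors {e, h}; ¬p there: e:F, h:F. ✗

∅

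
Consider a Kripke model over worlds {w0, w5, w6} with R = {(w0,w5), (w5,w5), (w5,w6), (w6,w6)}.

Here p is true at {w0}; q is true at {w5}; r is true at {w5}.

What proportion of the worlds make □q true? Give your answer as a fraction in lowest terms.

1/3

w0: successors {w5}; q there: w5:T. ✓
w5: successors {w5, w6}; q there: w5:T, w6:F. ✗
w6: successors {w6}; q there: w6:F. ✗
That's 1 of 3 worlds, so 1/3.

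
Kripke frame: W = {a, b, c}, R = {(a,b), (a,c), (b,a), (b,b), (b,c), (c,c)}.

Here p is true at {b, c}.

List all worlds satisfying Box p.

a: successors {b, c}; p there: b:T, c:T. ✓
b: successors {a, b, c}; p there: a:F, b:T, c:T. ✗
c: successors {c}; p there: c:T. ✓

{a, c}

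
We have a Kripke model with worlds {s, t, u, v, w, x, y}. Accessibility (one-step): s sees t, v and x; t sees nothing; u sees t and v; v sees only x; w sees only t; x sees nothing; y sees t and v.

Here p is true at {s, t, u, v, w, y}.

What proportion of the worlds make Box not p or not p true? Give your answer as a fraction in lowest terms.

3/7

s: Box not p is F, not p is F. ✗
t: Box not p is T, not p is F. ✓
u: Box not p is F, not p is F. ✗
v: Box not p is T, not p is F. ✓
w: Box not p is F, not p is F. ✗
x: Box not p is T, not p is T. ✓
y: Box not p is F, not p is F. ✗
That's 3 of 7 worlds, so 3/7.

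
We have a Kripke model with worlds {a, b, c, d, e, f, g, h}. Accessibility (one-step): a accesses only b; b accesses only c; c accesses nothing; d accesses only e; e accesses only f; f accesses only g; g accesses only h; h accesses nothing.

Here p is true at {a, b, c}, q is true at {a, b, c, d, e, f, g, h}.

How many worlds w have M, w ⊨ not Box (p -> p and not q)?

2

a: Box (p -> p and not q) is F. ✓
b: Box (p -> p and not q) is F. ✓
c: Box (p -> p and not q) is T. ✗
d: Box (p -> p and not q) is T. ✗
e: Box (p -> p and not q) is T. ✗
f: Box (p -> p and not q) is T. ✗
g: Box (p -> p and not q) is T. ✗
h: Box (p -> p and not q) is T. ✗
Satisfying worlds: {a, b}.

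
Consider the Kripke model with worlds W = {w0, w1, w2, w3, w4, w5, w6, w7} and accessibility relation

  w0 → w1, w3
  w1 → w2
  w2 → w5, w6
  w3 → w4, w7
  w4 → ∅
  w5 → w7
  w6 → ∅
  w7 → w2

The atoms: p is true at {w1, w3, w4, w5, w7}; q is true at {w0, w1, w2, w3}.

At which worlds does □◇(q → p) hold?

{w1, w4, w6, w7}

w0: successors {w1, w3}; ◇(q → p) there: w1:F, w3:T. ✗
w1: successors {w2}; ◇(q → p) there: w2:T. ✓
w2: successors {w5, w6}; ◇(q → p) there: w5:T, w6:F. ✗
w3: successors {w4, w7}; ◇(q → p) there: w4:F, w7:F. ✗
w4: no successors, so □◇(q → p) holds vacuously. ✓
w5: successors {w7}; ◇(q → p) there: w7:F. ✗
w6: no successors, so □◇(q → p) holds vacuously. ✓
w7: successors {w2}; ◇(q → p) there: w2:T. ✓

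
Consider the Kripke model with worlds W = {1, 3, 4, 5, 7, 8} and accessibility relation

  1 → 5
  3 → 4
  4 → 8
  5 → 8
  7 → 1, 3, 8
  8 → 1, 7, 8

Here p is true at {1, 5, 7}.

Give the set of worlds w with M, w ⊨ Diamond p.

{1, 7, 8}

1: successors {5}; p there: 5:T. ✓
3: successors {4}; p there: 4:F. ✗
4: successors {8}; p there: 8:F. ✗
5: successors {8}; p there: 8:F. ✗
7: successors {1, 3, 8}; p there: 1:T, 3:F, 8:F. ✓
8: successors {1, 7, 8}; p there: 1:T, 7:T, 8:F. ✓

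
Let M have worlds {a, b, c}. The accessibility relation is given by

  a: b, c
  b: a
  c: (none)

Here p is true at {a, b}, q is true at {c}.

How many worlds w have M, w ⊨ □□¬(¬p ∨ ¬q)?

a: successors {b, c}; □¬(¬p ∨ ¬q) there: b:F, c:T. ✗
b: successors {a}; □¬(¬p ∨ ¬q) there: a:F. ✗
c: no successors, so □□¬(¬p ∨ ¬q) holds vacuously. ✓
Satisfying worlds: {c}.

1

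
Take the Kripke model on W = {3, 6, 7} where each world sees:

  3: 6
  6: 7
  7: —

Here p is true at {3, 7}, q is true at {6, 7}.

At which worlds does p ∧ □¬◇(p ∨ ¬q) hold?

{7}

3: p is T, □¬◇(p ∨ ¬q) is F. ✗
6: p is F, □¬◇(p ∨ ¬q) is T. ✗
7: p is T, □¬◇(p ∨ ¬q) is T. ✓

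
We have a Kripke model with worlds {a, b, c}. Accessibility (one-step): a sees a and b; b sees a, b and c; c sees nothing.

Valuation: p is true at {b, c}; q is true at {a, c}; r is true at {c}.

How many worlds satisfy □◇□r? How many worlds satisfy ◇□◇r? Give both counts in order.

For □◇□r:
a: successors {a, b}; ◇□r there: a:F, b:T. ✗
b: successors {a, b, c}; ◇□r there: a:F, b:T, c:F. ✗
c: no successors, so □◇□r holds vacuously. ✓
— 1 world.
For ◇□◇r:
a: successors {a, b}; □◇r there: a:F, b:F. ✗
b: successors {a, b, c}; □◇r there: a:F, b:F, c:T. ✓
c: no successors, so ◇□◇r fails. ✗
— 1 world.

1 and 1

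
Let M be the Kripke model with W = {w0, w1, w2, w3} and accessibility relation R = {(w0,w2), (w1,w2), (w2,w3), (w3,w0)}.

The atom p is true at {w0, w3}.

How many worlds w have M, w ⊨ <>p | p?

w0: <>p is F, p is T. ✓
w1: <>p is F, p is F. ✗
w2: <>p is T, p is F. ✓
w3: <>p is T, p is T. ✓
Satisfying worlds: {w0, w2, w3}.

3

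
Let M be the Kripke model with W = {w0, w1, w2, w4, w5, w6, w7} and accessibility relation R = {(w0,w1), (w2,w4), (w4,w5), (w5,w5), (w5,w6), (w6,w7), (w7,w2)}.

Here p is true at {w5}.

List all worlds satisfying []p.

w0: successors {w1}; p there: w1:F. ✗
w1: no successors, so []p holds vacuously. ✓
w2: successors {w4}; p there: w4:F. ✗
w4: successors {w5}; p there: w5:T. ✓
w5: successors {w5, w6}; p there: w5:T, w6:F. ✗
w6: successors {w7}; p there: w7:F. ✗
w7: successors {w2}; p there: w2:F. ✗

{w1, w4}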